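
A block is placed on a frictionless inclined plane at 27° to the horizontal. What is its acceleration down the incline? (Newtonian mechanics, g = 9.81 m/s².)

a = g sin(θ) = 9.81 × sin(27°) = 9.81 × 0.454 = 4.45 m/s²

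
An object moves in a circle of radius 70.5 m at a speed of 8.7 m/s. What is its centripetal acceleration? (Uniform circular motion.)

a_c = v²/r = 8.7²/70.5 = 75.69/70.5 = 1.07 m/s²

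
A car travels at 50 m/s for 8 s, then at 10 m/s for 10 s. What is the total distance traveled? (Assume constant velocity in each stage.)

d₁ = v₁t₁ = 50 × 8 = 400 m
d₂ = v₂t₂ = 10 × 10 = 100 m
d_total = 400 + 100 = 500 m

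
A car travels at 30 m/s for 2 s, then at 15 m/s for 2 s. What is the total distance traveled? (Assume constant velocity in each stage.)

d₁ = v₁t₁ = 30 × 2 = 60 m
d₂ = v₂t₂ = 15 × 2 = 30 m
d_total = 60 + 30 = 90 m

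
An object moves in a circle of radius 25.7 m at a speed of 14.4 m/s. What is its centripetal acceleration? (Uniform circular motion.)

a_c = v²/r = 14.4²/25.7 = 207.36/25.7 = 8.07 m/s²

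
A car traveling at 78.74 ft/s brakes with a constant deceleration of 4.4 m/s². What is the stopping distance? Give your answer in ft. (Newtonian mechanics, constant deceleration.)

v₀ = 78.74 ft/s × 0.3048 = 24.0 m/s
d = v₀² / (2a) = 24.0² / (2 × 4.4) = 576.0 / 8.8 = 65.4545 m
d = 65.4545 m / 0.3048 = 214.7 ft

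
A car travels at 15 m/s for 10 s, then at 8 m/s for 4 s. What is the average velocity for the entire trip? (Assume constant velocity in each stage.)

d₁ = v₁t₁ = 15 × 10 = 150 m
d₂ = v₂t₂ = 8 × 4 = 32 m
d_total = 182 m, t_total = 14 s
v_avg = d_total/t_total = 182/14 = 13.0 m/s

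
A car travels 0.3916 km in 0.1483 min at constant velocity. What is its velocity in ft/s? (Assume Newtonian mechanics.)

d = 0.3916 km × 1000.0 = 391.6 m
t = 0.1483 min × 60.0 = 8.898 s
v = d / t = 391.6 / 8.898 = 44.0099 m/s
v = 44.0099 m/s / 0.3048 = 144.4 ft/s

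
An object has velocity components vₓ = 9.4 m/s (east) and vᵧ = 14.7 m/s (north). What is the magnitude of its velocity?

|v| = √(vₓ² + vᵧ²) = √(9.4² + 14.7²) = √(304.45) = 17.45 m/s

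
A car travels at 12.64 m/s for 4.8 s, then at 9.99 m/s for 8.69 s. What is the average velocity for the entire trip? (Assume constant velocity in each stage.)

d₁ = v₁t₁ = 12.64 × 4.8 = 60.672 m
d₂ = v₂t₂ = 9.99 × 8.69 = 86.8131 m
d_total = 147.4851 m, t_total = 13.49 s
v_avg = d_total/t_total = 147.4851/13.49 = 10.93 m/s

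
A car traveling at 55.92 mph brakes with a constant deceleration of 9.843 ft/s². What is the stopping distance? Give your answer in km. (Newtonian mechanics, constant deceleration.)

v₀ = 55.92 mph × 0.44704 = 24.9985 m/s
a = 9.843 ft/s² × 0.3048 = 3.00015 m/s²
d = v₀² / (2a) = 24.9985² / (2 × 3.00015) = 624.925 / 6.0003 = 104.149 m
d = 104.149 m / 1000.0 = 0.1041 km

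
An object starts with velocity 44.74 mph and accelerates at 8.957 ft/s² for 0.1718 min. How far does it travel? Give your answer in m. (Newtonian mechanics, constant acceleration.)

v₀ = 44.74 mph × 0.44704 = 20.0006 m/s
a = 8.957 ft/s² × 0.3048 = 2.73009 m/s²
t = 0.1718 min × 60.0 = 10.308 s
d = v₀ × t + ½ × a × t² = 20.0006 × 10.308 + 0.5 × 2.73009 × 10.308² = 351.2 m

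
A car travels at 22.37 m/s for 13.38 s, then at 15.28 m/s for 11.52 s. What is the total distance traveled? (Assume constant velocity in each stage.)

d₁ = v₁t₁ = 22.37 × 13.38 = 299.3106 m
d₂ = v₂t₂ = 15.28 × 11.52 = 176.0256 m
d_total = 299.3106 + 176.0256 = 475.34 m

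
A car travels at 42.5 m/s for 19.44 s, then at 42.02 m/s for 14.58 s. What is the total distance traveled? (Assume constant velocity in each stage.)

d₁ = v₁t₁ = 42.5 × 19.44 = 826.2 m
d₂ = v₂t₂ = 42.02 × 14.58 = 612.6516 m
d_total = 826.2 + 612.6516 = 1438.85 m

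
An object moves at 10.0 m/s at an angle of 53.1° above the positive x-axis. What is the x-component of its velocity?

vₓ = v cos(θ) = 10.0 × cos(53.1°) = 6.0 m/s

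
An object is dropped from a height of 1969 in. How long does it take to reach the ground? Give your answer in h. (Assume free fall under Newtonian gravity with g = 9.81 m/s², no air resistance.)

h = 1969 in × 0.0254 = 50.0126 m
t = √(2h/g) = √(2 × 50.0126 / 9.81) = 3.19316 s
t = 3.19316 s / 3600.0 = 0.000887 h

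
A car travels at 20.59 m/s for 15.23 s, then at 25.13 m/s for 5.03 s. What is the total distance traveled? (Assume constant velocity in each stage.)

d₁ = v₁t₁ = 20.59 × 15.23 = 313.5857 m
d₂ = v₂t₂ = 25.13 × 5.03 = 126.4039 m
d_total = 313.5857 + 126.4039 = 439.99 m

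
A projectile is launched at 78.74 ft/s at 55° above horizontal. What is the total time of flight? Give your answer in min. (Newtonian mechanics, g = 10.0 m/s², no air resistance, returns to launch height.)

v₀ = 78.74 ft/s × 0.3048 = 24.0 m/s
T = 2 × v₀ × sin(θ) / g = 2 × 24.0 × sin(55°) / 10.0 = 2 × 24.0 × 0.819152 / 10.0 = 3.93193 s
T = 3.93193 s / 60.0 = 0.06553 min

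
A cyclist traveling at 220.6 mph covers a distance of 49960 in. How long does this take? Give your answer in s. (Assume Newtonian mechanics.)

d = 49960 in × 0.0254 = 1268.98 m
v = 220.6 mph × 0.44704 = 98.617 m/s
t = d / v = 1268.98 / 98.617 = 12.87 s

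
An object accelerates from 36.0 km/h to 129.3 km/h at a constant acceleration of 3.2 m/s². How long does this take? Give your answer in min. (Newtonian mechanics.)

v₀ = 36.0 km/h × 0.2777777777777778 = 10.0 m/s
v = 129.3 km/h × 0.2777777777777778 = 35.9167 m/s
t = (v - v₀) / a = (35.9167 - 10.0) / 3.2 = 8.09897 s
t = 8.09897 s / 60.0 = 0.135 min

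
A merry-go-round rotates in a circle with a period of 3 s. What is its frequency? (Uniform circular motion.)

f = 1/T = 1/3 = 0.3333 Hz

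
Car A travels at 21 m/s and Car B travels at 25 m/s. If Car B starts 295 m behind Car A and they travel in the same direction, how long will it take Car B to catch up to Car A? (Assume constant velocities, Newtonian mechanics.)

Relative speed: v_rel = 25 - 21 = 4 m/s
Time to catch: t = d₀/v_rel = 295/4 = 73.75 s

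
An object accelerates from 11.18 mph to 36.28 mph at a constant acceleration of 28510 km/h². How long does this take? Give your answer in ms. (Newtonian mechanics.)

v₀ = 11.18 mph × 0.44704 = 4.99791 m/s
v = 36.28 mph × 0.44704 = 16.2186 m/s
a = 28510 km/h² × 7.716049382716049e-05 = 2.19985 m/s²
t = (v - v₀) / a = (16.2186 - 4.99791) / 2.19985 = 5.10066 s
t = 5.10066 s / 0.001 = 5101 ms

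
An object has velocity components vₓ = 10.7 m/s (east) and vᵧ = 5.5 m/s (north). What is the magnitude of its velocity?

|v| = √(vₓ² + vᵧ²) = √(10.7² + 5.5²) = √(144.74) = 12.03 m/s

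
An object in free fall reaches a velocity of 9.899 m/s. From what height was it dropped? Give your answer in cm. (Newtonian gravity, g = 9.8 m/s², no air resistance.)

h = v² / (2g) = 9.899² / (2 × 9.8) = 4.9995 m
h = 4.9995 m / 0.01 = 500.0 cm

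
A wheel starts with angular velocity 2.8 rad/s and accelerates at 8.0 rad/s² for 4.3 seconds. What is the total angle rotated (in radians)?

θ = ω₀t + ½αt² = 2.8×4.3 + ½×8.0×4.3² = 86.0 rad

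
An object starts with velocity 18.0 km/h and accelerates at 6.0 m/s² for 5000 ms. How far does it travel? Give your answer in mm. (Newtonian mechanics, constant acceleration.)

v₀ = 18.0 km/h × 0.2777777777777778 = 5.0 m/s
t = 5000 ms × 0.001 = 5.0 s
d = v₀ × t + ½ × a × t² = 5.0 × 5.0 + 0.5 × 6.0 × 5.0² = 100.0 m
d = 100.0 m / 0.001 = 100000 mm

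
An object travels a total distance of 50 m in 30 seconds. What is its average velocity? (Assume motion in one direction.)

v_avg = Δd / Δt = 50 / 30 = 1.67 m/s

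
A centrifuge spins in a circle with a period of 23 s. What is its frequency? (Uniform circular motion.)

f = 1/T = 1/23 = 0.0435 Hz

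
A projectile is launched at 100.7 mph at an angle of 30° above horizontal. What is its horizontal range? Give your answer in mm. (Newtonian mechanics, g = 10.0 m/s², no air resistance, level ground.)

v₀ = 100.7 mph × 0.44704 = 45.0169 m/s
R = v₀² × sin(2θ) / g = 45.0169² × sin(2 × 30°) / 10.0 = 2026.52 × 0.866025 / 10.0 = 175.502 m
R = 175.502 m / 0.001 = 175500 mm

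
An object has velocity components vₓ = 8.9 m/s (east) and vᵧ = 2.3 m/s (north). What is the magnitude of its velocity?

|v| = √(vₓ² + vᵧ²) = √(8.9² + 2.3²) = √(84.5) = 9.19 m/s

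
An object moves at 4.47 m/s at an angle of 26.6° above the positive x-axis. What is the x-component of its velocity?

vₓ = v cos(θ) = 4.47 × cos(26.6°) = 4.0 m/s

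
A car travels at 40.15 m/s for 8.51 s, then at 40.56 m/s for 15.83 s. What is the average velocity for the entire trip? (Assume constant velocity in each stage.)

d₁ = v₁t₁ = 40.15 × 8.51 = 341.6765 m
d₂ = v₂t₂ = 40.56 × 15.83 = 642.0648 m
d_total = 983.7413 m, t_total = 24.34 s
v_avg = d_total/t_total = 983.7413/24.34 = 40.42 m/s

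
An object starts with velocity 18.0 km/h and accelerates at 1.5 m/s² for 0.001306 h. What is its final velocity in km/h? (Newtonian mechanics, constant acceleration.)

v₀ = 18.0 km/h × 0.2777777777777778 = 5.0 m/s
t = 0.001306 h × 3600.0 = 4.7016 s
v = v₀ + a × t = 5.0 + 1.5 × 4.7016 = 12.0524 m/s
v = 12.0524 m/s / 0.2777777777777778 = 43.39 km/h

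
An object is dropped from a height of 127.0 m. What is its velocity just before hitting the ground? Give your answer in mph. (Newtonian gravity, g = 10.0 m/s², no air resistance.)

v = √(2gh) = √(2 × 10.0 × 127.0) = 50.3984 m/s
v = 50.3984 m/s / 0.44704 = 112.7 mph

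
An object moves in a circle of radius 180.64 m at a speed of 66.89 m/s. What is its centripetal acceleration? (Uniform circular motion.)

a_c = v²/r = 66.89²/180.64 = 4474.2721/180.64 = 24.77 m/s²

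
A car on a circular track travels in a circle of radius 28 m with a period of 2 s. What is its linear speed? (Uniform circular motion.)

v = 2πr/T = 2π×28/2 = 87.96 m/s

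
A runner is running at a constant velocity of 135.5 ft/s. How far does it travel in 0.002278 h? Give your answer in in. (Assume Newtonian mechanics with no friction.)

v = 135.5 ft/s × 0.3048 = 41.3004 m/s
t = 0.002278 h × 3600.0 = 8.2008 s
d = v × t = 41.3004 × 8.2008 = 338.696 m
d = 338.696 m / 0.0254 = 13330 in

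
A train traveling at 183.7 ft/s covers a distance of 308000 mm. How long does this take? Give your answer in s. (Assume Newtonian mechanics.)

d = 308000 mm × 0.001 = 308.0 m
v = 183.7 ft/s × 0.3048 = 55.9918 m/s
t = d / v = 308.0 / 55.9918 = 5.501 s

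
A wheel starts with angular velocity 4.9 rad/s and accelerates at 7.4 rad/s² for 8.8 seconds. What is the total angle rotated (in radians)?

θ = ω₀t + ½αt² = 4.9×8.8 + ½×7.4×8.8² = 329.65 rad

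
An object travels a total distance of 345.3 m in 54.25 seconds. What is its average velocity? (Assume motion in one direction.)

v_avg = Δd / Δt = 345.3 / 54.25 = 6.36 m/s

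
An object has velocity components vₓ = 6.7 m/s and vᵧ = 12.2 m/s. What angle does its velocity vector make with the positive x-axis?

θ = arctan(vᵧ/vₓ) = arctan(12.2/6.7) = 61.23°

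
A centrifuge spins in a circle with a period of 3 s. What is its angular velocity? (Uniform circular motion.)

ω = 2π/T = 2π/3 = 2.0944 rad/s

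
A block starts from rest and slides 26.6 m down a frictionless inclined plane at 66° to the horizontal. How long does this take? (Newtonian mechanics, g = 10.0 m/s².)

a = g sin(θ) = 10.0 × sin(66°) = 9.1355 m/s²
t = √(2d/a) = √(2 × 26.6 / 9.1355) = 2.41 s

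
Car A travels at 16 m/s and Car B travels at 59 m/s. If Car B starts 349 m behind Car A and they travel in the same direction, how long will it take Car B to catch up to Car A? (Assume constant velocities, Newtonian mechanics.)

Relative speed: v_rel = 59 - 16 = 43 m/s
Time to catch: t = d₀/v_rel = 349/43 = 8.12 s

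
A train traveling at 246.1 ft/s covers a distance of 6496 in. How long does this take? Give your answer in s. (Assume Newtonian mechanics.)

d = 6496 in × 0.0254 = 164.998 m
v = 246.1 ft/s × 0.3048 = 75.0113 m/s
t = d / v = 164.998 / 75.0113 = 2.2 s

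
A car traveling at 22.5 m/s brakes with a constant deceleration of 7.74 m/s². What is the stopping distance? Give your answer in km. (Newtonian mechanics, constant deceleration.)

d = v₀² / (2a) = 22.5² / (2 × 7.74) = 506.25 / 15.48 = 32.7035 m
d = 32.7035 m / 1000.0 = 0.0327 km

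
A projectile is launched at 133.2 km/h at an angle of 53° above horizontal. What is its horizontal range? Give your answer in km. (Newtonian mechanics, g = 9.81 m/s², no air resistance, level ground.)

v₀ = 133.2 km/h × 0.2777777777777778 = 37.0 m/s
R = v₀² × sin(2θ) / g = 37.0² × sin(2 × 53°) / 9.81 = 1369.0 × 0.961262 / 9.81 = 134.146 m
R = 134.146 m / 1000.0 = 0.1341 km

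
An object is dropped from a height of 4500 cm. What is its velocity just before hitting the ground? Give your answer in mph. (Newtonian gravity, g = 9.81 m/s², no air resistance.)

h = 4500 cm × 0.01 = 45.0 m
v = √(2gh) = √(2 × 9.81 × 45.0) = 29.7136 m/s
v = 29.7136 m/s / 0.44704 = 66.47 mph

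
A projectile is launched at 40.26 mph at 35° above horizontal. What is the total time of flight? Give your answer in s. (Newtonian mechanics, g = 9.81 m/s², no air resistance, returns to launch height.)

v₀ = 40.26 mph × 0.44704 = 17.9978 m/s
T = 2 × v₀ × sin(θ) / g = 2 × 17.9978 × sin(35°) / 9.81 = 2 × 17.9978 × 0.573576 / 9.81 = 2.105 s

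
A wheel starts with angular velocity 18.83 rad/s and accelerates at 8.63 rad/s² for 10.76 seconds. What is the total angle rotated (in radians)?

θ = ω₀t + ½αt² = 18.83×10.76 + ½×8.63×10.76² = 702.19 rad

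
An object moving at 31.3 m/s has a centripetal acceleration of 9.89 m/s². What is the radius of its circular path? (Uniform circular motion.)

r = v²/a_c = 31.3²/9.89 = 99.06 m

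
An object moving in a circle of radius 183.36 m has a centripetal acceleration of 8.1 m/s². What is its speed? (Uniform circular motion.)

v = √(a_c × r) = √(8.1 × 183.36) = 38.54 m/s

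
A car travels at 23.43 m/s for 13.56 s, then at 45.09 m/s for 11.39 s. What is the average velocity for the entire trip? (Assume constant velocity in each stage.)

d₁ = v₁t₁ = 23.43 × 13.56 = 317.7108 m
d₂ = v₂t₂ = 45.09 × 11.39 = 513.5751 m
d_total = 831.2859 m, t_total = 24.95 s
v_avg = d_total/t_total = 831.2859/24.95 = 33.32 m/s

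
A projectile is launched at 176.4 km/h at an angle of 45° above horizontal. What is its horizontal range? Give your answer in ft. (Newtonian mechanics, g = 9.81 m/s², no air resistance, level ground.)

v₀ = 176.4 km/h × 0.2777777777777778 = 49.0 m/s
R = v₀² × sin(2θ) / g = 49.0² × sin(2 × 45°) / 9.81 = 2401.0 × 1.0 / 9.81 = 244.75 m
R = 244.75 m / 0.3048 = 803.0 ft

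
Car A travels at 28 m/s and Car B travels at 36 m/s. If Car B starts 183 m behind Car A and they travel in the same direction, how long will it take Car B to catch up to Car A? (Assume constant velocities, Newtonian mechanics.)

Relative speed: v_rel = 36 - 28 = 8 m/s
Time to catch: t = d₀/v_rel = 183/8 = 22.88 s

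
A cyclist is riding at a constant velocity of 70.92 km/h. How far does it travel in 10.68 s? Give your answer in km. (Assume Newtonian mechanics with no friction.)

v = 70.92 km/h × 0.2777777777777778 = 19.7 m/s
d = v × t = 19.7 × 10.68 = 210.396 m
d = 210.396 m / 1000.0 = 0.2104 km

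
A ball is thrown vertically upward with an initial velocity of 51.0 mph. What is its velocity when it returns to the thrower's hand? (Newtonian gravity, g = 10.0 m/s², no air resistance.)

By conservation of energy (no air resistance), the ball returns to the throw height with the same speed as launch, but directed downward.
|v_ground| = v₀ = 51.0 mph
v_ground = 51.0 mph (downward)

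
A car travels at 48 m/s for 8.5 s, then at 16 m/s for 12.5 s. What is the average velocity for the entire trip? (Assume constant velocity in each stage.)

d₁ = v₁t₁ = 48 × 8.5 = 408.0 m
d₂ = v₂t₂ = 16 × 12.5 = 200.0 m
d_total = 608.0 m, t_total = 21.0 s
v_avg = d_total/t_total = 608.0/21.0 = 28.95 m/s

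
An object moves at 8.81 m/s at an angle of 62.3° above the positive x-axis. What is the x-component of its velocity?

vₓ = v cos(θ) = 8.81 × cos(62.3°) = 4.1 m/s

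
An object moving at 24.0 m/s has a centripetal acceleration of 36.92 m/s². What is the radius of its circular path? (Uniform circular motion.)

r = v²/a_c = 24.0²/36.92 = 15.6 m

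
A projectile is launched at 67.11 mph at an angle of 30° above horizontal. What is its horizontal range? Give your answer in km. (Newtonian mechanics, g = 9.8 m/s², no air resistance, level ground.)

v₀ = 67.11 mph × 0.44704 = 30.0009 m/s
R = v₀² × sin(2θ) / g = 30.0009² × sin(2 × 30°) / 9.8 = 900.054 × 0.866025 / 9.8 = 79.5377 m
R = 79.5377 m / 1000.0 = 0.07954 km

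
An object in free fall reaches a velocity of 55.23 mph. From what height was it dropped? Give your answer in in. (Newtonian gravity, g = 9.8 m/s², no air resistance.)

v = 55.23 mph × 0.44704 = 24.69 m/s
h = v² / (2g) = 24.69² / (2 × 9.8) = 31.1018 m
h = 31.1018 m / 0.0254 = 1224 in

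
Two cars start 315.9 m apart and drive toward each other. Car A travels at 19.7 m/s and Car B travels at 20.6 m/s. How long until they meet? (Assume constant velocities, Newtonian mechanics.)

Combined speed: v_combined = 19.7 + 20.6 = 40.3 m/s
Time to meet: t = d/v_combined = 315.9/40.3 = 7.84 s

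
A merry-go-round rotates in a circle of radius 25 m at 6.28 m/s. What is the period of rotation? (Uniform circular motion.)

T = 2πr/v = 2π×25/6.28 = 25.01 s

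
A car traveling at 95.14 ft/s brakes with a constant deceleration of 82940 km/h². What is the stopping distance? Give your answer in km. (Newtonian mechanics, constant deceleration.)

v₀ = 95.14 ft/s × 0.3048 = 28.9987 m/s
a = 82940 km/h² × 7.716049382716049e-05 = 6.39969 m/s²
d = v₀² / (2a) = 28.9987² / (2 × 6.39969) = 840.925 / 12.7994 = 65.7003 m
d = 65.7003 m / 1000.0 = 0.0657 km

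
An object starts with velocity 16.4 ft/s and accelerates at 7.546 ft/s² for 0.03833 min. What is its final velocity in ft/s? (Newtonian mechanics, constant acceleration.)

v₀ = 16.4 ft/s × 0.3048 = 4.99872 m/s
a = 7.546 ft/s² × 0.3048 = 2.30002 m/s²
t = 0.03833 min × 60.0 = 2.2998 s
v = v₀ + a × t = 4.99872 + 2.30002 × 2.2998 = 10.2883 m/s
v = 10.2883 m/s / 0.3048 = 33.75 ft/s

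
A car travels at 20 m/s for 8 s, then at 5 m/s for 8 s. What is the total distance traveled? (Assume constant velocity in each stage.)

d₁ = v₁t₁ = 20 × 8 = 160 m
d₂ = v₂t₂ = 5 × 8 = 40 m
d_total = 160 + 40 = 200 m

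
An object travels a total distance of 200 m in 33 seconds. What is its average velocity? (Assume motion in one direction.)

v_avg = Δd / Δt = 200 / 33 = 6.06 m/s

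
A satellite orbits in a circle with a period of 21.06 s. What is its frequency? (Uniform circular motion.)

f = 1/T = 1/21.06 = 0.0475 Hz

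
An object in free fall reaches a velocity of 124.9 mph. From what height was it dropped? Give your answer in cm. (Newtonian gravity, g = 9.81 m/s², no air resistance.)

v = 124.9 mph × 0.44704 = 55.8353 m/s
h = v² / (2g) = 55.8353² / (2 × 9.81) = 158.898 m
h = 158.898 m / 0.01 = 15890 cm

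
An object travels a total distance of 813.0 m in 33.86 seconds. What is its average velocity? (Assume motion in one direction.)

v_avg = Δd / Δt = 813.0 / 33.86 = 24.01 m/s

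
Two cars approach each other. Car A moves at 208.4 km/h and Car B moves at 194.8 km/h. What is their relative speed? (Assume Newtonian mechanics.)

v_rel = v_A + v_B = 208.4 + 194.8 = 403.2 km/h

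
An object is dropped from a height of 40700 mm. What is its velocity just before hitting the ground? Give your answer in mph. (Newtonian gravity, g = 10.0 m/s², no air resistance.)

h = 40700 mm × 0.001 = 40.7 m
v = √(2gh) = √(2 × 10.0 × 40.7) = 28.5307 m/s
v = 28.5307 m/s / 0.44704 = 63.82 mph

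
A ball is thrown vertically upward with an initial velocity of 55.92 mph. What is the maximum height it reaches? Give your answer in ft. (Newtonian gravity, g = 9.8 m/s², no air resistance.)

v₀ = 55.92 mph × 0.44704 = 24.9985 m/s
h_max = v₀² / (2g) = 24.9985² / (2 × 9.8) = 624.925 / 19.6 = 31.8839 m
h_max = 31.8839 m / 0.3048 = 104.6 ft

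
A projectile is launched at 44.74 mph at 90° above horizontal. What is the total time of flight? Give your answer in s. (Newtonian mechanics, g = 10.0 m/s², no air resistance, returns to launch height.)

v₀ = 44.74 mph × 0.44704 = 20.0006 m/s
T = 2 × v₀ × sin(θ) / g = 2 × 20.0006 × sin(90°) / 10.0 = 2 × 20.0006 × 1.0 / 10.0 = 4.0 s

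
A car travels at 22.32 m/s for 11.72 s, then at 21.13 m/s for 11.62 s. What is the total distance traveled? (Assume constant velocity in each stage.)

d₁ = v₁t₁ = 22.32 × 11.72 = 261.5904 m
d₂ = v₂t₂ = 21.13 × 11.62 = 245.5306 m
d_total = 261.5904 + 245.5306 = 507.12 m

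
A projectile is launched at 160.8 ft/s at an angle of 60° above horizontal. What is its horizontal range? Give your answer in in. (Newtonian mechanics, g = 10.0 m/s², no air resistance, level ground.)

v₀ = 160.8 ft/s × 0.3048 = 49.0118 m/s
R = v₀² × sin(2θ) / g = 49.0118² × sin(2 × 60°) / 10.0 = 2402.16 × 0.866025 / 10.0 = 208.033 m
R = 208.033 m / 0.0254 = 8190 in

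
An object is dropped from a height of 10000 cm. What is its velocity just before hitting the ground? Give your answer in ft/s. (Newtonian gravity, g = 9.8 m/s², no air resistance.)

h = 10000 cm × 0.01 = 100.0 m
v = √(2gh) = √(2 × 9.8 × 100.0) = 44.2719 m/s
v = 44.2719 m/s / 0.3048 = 145.2 ft/s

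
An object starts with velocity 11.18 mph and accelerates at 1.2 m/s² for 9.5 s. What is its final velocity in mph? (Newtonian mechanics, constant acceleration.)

v₀ = 11.18 mph × 0.44704 = 4.99791 m/s
v = v₀ + a × t = 4.99791 + 1.2 × 9.5 = 16.3979 m/s
v = 16.3979 m/s / 0.44704 = 36.68 mph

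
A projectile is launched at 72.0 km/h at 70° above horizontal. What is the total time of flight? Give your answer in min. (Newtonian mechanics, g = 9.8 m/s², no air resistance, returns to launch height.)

v₀ = 72.0 km/h × 0.2777777777777778 = 20.0 m/s
T = 2 × v₀ × sin(θ) / g = 2 × 20.0 × sin(70°) / 9.8 = 2 × 20.0 × 0.939693 / 9.8 = 3.83548 s
T = 3.83548 s / 60.0 = 0.06392 min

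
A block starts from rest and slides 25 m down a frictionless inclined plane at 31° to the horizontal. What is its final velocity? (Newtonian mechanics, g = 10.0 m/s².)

a = g sin(θ) = 10.0 × sin(31°) = 5.1504 m/s²
v = √(2ad) = √(2 × 5.1504 × 25) = 16.05 m/s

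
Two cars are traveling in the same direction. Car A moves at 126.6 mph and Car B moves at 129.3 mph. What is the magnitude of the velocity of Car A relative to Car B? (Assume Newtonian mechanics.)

v_rel = |v_A - v_B| = |126.6 - 129.3| = 2.7 mph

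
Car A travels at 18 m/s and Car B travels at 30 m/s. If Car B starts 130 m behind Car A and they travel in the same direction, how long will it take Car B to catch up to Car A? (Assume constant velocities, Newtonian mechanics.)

Relative speed: v_rel = 30 - 18 = 12 m/s
Time to catch: t = d₀/v_rel = 130/12 = 10.83 s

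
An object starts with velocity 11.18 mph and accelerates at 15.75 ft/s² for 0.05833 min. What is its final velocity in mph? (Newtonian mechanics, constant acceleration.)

v₀ = 11.18 mph × 0.44704 = 4.99791 m/s
a = 15.75 ft/s² × 0.3048 = 4.8006 m/s²
t = 0.05833 min × 60.0 = 3.4998 s
v = v₀ + a × t = 4.99791 + 4.8006 × 3.4998 = 21.799 m/s
v = 21.799 m/s / 0.44704 = 48.76 mph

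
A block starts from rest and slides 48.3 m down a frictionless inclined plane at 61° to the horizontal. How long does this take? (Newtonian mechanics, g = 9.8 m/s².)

a = g sin(θ) = 9.8 × sin(61°) = 8.5713 m/s²
t = √(2d/a) = √(2 × 48.3 / 8.5713) = 3.36 s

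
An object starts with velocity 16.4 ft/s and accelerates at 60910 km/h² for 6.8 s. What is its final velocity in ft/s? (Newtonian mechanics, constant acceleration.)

v₀ = 16.4 ft/s × 0.3048 = 4.99872 m/s
a = 60910 km/h² × 7.716049382716049e-05 = 4.69985 m/s²
v = v₀ + a × t = 4.99872 + 4.69985 × 6.8 = 36.9577 m/s
v = 36.9577 m/s / 0.3048 = 121.3 ft/s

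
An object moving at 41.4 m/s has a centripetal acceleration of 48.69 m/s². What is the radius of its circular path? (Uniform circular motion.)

r = v²/a_c = 41.4²/48.69 = 35.2 m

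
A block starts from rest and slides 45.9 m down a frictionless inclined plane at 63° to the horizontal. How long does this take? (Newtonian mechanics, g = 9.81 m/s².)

a = g sin(θ) = 9.81 × sin(63°) = 8.7408 m/s²
t = √(2d/a) = √(2 × 45.9 / 8.7408) = 3.24 s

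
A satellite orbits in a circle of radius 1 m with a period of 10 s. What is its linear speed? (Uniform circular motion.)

v = 2πr/T = 2π×1/10 = 0.63 m/s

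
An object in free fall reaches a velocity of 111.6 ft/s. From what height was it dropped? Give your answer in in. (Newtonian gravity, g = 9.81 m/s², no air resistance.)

v = 111.6 ft/s × 0.3048 = 34.0157 m/s
h = v² / (2g) = 34.0157² / (2 × 9.81) = 58.9739 m
h = 58.9739 m / 0.0254 = 2322 in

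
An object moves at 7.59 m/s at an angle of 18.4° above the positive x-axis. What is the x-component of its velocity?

vₓ = v cos(θ) = 7.59 × cos(18.4°) = 7.2 m/s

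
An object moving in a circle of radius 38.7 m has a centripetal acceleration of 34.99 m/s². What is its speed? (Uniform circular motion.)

v = √(a_c × r) = √(34.99 × 38.7) = 36.8 m/s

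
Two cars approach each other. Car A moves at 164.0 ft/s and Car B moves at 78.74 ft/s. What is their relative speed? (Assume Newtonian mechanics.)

v_rel = v_A + v_B = 164.0 + 78.74 = 242.74 ft/s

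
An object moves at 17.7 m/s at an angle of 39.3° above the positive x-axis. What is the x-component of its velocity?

vₓ = v cos(θ) = 17.7 × cos(39.3°) = 13.7 m/s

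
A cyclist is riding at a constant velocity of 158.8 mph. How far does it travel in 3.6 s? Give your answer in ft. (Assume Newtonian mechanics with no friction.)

v = 158.8 mph × 0.44704 = 70.99 m/s
d = v × t = 70.99 × 3.6 = 255.564 m
d = 255.564 m / 0.3048 = 838.5 ft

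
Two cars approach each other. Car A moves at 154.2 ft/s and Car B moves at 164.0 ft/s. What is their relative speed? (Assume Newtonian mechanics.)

v_rel = v_A + v_B = 154.2 + 164.0 = 318.2 ft/s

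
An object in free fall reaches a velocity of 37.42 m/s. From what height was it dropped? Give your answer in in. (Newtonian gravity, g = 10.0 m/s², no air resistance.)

h = v² / (2g) = 37.42² / (2 × 10.0) = 70.0128 m
h = 70.0128 m / 0.0254 = 2756 in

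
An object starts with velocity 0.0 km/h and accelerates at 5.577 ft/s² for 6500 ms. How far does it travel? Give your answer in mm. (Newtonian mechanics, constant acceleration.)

v₀ = 0.0 km/h × 0.2777777777777778 = 0.0 m/s
a = 5.577 ft/s² × 0.3048 = 1.69987 m/s²
t = 6500 ms × 0.001 = 6.5 s
d = v₀ × t + ½ × a × t² = 0.0 × 6.5 + 0.5 × 1.69987 × 6.5² = 35.9098 m
d = 35.9098 m / 0.001 = 35910 mm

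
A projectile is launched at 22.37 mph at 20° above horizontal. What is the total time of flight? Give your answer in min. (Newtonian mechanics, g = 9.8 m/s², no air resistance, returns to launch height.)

v₀ = 22.37 mph × 0.44704 = 10.0003 m/s
T = 2 × v₀ × sin(θ) / g = 2 × 10.0003 × sin(20°) / 9.8 = 2 × 10.0003 × 0.34202 / 9.8 = 0.698021 s
T = 0.698021 s / 60.0 = 0.01163 min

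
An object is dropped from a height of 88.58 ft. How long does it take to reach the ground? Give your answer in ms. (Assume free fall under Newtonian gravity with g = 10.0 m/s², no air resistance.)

h = 88.58 ft × 0.3048 = 26.9992 m
t = √(2h/g) = √(2 × 26.9992 / 10.0) = 2.32376 s
t = 2.32376 s / 0.001 = 2324 ms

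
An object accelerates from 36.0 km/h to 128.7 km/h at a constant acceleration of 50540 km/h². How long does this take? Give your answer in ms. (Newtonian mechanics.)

v₀ = 36.0 km/h × 0.2777777777777778 = 10.0 m/s
v = 128.7 km/h × 0.2777777777777778 = 35.75 m/s
a = 50540 km/h² × 7.716049382716049e-05 = 3.89969 m/s²
t = (v - v₀) / a = (35.75 - 10.0) / 3.89969 = 6.60309 s
t = 6.60309 s / 0.001 = 6603 ms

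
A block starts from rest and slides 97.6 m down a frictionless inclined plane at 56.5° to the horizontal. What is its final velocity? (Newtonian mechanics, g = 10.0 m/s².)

a = g sin(θ) = 10.0 × sin(56.5°) = 8.3389 m/s²
v = √(2ad) = √(2 × 8.3389 × 97.6) = 40.35 m/s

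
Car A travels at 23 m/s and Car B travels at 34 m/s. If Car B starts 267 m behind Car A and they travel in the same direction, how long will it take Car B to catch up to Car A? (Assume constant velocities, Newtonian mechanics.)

Relative speed: v_rel = 34 - 23 = 11 m/s
Time to catch: t = d₀/v_rel = 267/11 = 24.27 s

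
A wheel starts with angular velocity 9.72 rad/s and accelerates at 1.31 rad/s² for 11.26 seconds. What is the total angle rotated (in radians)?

θ = ω₀t + ½αt² = 9.72×11.26 + ½×1.31×11.26² = 192.49 rad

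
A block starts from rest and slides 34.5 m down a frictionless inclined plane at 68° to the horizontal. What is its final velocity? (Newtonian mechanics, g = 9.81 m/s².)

a = g sin(θ) = 9.81 × sin(68°) = 9.0957 m/s²
v = √(2ad) = √(2 × 9.0957 × 34.5) = 25.05 m/s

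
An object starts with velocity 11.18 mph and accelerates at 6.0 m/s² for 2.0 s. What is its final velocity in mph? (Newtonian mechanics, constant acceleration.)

v₀ = 11.18 mph × 0.44704 = 4.99791 m/s
v = v₀ + a × t = 4.99791 + 6.0 × 2.0 = 16.9979 m/s
v = 16.9979 m/s / 0.44704 = 38.02 mph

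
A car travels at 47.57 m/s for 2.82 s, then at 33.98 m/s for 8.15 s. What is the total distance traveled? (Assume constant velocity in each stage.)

d₁ = v₁t₁ = 47.57 × 2.82 = 134.1474 m
d₂ = v₂t₂ = 33.98 × 8.15 = 276.937 m
d_total = 134.1474 + 276.937 = 411.08 m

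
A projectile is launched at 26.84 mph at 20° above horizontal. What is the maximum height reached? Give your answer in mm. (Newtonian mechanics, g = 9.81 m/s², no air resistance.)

v₀ = 26.84 mph × 0.44704 = 11.99855 m/s
H = v₀² × sin²(θ) / (2g) = 11.99855² × sin(20°)² / (2 × 9.81) = 143.9652 × 0.1169778 / 19.62 = 0.8583452 m
H = 0.8583452 m / 0.001 = 858.3 mm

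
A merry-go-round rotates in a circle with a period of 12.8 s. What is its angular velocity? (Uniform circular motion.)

ω = 2π/T = 2π/12.8 = 0.4909 rad/s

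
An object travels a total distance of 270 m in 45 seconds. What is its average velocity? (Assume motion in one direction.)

v_avg = Δd / Δt = 270 / 45 = 6.0 m/s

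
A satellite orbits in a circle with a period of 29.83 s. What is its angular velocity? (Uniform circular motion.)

ω = 2π/T = 2π/29.83 = 0.2106 rad/s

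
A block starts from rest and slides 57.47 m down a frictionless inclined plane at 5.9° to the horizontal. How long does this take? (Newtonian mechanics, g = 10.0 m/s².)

a = g sin(θ) = 10.0 × sin(5.9°) = 1.0279 m/s²
t = √(2d/a) = √(2 × 57.47 / 1.0279) = 10.57 s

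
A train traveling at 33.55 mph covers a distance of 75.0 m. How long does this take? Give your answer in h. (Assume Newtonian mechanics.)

v = 33.55 mph × 0.44704 = 14.9982 m/s
t = d / v = 75.0 / 14.9982 = 5.0006 s
t = 5.0006 s / 3600.0 = 0.001389 h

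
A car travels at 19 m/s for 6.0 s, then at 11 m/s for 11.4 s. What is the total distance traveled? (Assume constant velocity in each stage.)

d₁ = v₁t₁ = 19 × 6.0 = 114.0 m
d₂ = v₂t₂ = 11 × 11.4 = 125.4 m
d_total = 114.0 + 125.4 = 239.4 m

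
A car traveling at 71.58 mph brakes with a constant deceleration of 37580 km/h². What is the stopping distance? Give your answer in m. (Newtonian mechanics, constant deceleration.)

v₀ = 71.58 mph × 0.44704 = 31.9991 m/s
a = 37580 km/h² × 7.716049382716049e-05 = 2.89969 m/s²
d = v₀² / (2a) = 31.9991² / (2 × 2.89969) = 1023.94 / 5.79938 = 176.6 m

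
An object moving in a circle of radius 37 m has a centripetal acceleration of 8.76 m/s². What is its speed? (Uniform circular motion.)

v = √(a_c × r) = √(8.76 × 37) = 18.0 m/s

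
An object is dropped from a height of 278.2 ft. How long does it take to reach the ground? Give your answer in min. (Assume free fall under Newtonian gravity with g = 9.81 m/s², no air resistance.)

h = 278.2 ft × 0.3048 = 84.7954 m
t = √(2h/g) = √(2 × 84.7954 / 9.81) = 4.15783 s
t = 4.15783 s / 60.0 = 0.0693 min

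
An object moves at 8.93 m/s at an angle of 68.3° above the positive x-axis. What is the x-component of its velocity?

vₓ = v cos(θ) = 8.93 × cos(68.3°) = 3.3 m/s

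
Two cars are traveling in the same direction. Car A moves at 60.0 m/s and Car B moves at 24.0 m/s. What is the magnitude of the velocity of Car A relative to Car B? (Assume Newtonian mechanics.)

v_rel = |v_A - v_B| = |60.0 - 24.0| = 36.0 m/s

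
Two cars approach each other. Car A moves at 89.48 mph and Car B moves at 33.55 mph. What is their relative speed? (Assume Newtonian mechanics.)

v_rel = v_A + v_B = 89.48 + 33.55 = 123.03 mph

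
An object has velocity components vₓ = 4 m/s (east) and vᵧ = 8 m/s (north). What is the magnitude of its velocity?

|v| = √(vₓ² + vᵧ²) = √(4² + 8²) = √(80) = 8.94 m/s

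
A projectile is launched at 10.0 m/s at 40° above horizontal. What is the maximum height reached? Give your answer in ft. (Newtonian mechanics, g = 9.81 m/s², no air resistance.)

H = v₀² × sin²(θ) / (2g) = 10.0² × sin(40°)² / (2 × 9.81) = 100.0 × 0.413176 / 19.62 = 2.10589 m
H = 2.10589 m / 0.3048 = 6.909 ft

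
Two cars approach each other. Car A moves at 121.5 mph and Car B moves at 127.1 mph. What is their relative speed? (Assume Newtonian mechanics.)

v_rel = v_A + v_B = 121.5 + 127.1 = 248.6 mph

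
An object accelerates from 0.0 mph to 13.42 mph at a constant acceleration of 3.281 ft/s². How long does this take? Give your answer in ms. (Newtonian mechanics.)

v₀ = 0.0 mph × 0.44704 = 0.0 m/s
v = 13.42 mph × 0.44704 = 5.99928 m/s
a = 3.281 ft/s² × 0.3048 = 1.00005 m/s²
t = (v - v₀) / a = (5.99928 - 0.0) / 1.00005 = 5.99898 s
t = 5.99898 s / 0.001 = 5999 ms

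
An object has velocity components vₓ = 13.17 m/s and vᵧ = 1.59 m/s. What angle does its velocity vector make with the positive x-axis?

θ = arctan(vᵧ/vₓ) = arctan(1.59/13.17) = 6.88°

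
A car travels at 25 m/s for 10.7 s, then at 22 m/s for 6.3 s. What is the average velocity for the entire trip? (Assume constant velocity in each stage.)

d₁ = v₁t₁ = 25 × 10.7 = 267.5 m
d₂ = v₂t₂ = 22 × 6.3 = 138.6 m
d_total = 406.1 m, t_total = 17.0 s
v_avg = d_total/t_total = 406.1/17.0 = 23.89 m/s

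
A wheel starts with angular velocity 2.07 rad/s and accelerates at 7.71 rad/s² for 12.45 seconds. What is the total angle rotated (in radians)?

θ = ω₀t + ½αt² = 2.07×12.45 + ½×7.71×12.45² = 623.31 rad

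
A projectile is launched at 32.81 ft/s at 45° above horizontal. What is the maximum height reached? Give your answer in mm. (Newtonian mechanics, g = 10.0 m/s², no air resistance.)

v₀ = 32.81 ft/s × 0.3048 = 10.0005 m/s
H = v₀² × sin²(θ) / (2g) = 10.0005² × sin(45°)² / (2 × 10.0) = 100.01 × 0.5 / 20.0 = 2.50025 m
H = 2.50025 m / 0.001 = 2500 mm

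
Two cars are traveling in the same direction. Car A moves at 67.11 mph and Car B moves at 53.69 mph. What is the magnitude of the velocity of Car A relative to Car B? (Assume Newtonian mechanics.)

v_rel = |v_A - v_B| = |67.11 - 53.69| = 13.42 mph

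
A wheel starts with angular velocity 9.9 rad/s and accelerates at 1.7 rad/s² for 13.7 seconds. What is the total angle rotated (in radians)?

θ = ω₀t + ½αt² = 9.9×13.7 + ½×1.7×13.7² = 295.17 rad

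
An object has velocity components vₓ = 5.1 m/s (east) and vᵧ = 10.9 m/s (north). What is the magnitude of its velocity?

|v| = √(vₓ² + vᵧ²) = √(5.1² + 10.9²) = √(144.82) = 12.03 m/s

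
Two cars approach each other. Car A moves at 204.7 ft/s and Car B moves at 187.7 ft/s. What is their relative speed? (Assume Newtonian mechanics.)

v_rel = v_A + v_B = 204.7 + 187.7 = 392.4 ft/s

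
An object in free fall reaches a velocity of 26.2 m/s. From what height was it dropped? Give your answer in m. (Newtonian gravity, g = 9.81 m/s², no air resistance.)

h = v² / (2g) = 26.2² / (2 × 9.81) = 34.99 m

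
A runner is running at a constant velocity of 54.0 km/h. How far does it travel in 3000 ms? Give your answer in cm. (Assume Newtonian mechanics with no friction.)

v = 54.0 km/h × 0.2777777777777778 = 15.0 m/s
t = 3000 ms × 0.001 = 3.0 s
d = v × t = 15.0 × 3.0 = 45.0 m
d = 45.0 m / 0.01 = 4500 cm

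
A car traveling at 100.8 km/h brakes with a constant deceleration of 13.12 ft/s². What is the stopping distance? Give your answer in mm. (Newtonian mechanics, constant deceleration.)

v₀ = 100.8 km/h × 0.2777777777777778 = 28.0 m/s
a = 13.12 ft/s² × 0.3048 = 3.998976 m/s²
d = v₀² / (2a) = 28.0² / (2 × 3.998976) = 784.0 / 7.997952 = 98.02509 m
d = 98.02509 m / 0.001 = 98030 mm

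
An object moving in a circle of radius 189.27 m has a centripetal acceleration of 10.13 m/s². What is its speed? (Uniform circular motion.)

v = √(a_c × r) = √(10.13 × 189.27) = 43.79 m/s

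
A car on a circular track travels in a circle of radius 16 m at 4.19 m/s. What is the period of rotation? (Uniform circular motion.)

T = 2πr/v = 2π×16/4.19 = 23.99 s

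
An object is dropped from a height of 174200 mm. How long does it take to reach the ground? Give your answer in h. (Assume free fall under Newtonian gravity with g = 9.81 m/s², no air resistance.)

h = 174200 mm × 0.001 = 174.2 m
t = √(2h/g) = √(2 × 174.2 / 9.81) = 5.95943 s
t = 5.95943 s / 3600.0 = 0.001655 h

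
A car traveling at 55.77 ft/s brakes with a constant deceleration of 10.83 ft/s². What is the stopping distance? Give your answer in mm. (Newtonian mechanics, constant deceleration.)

v₀ = 55.77 ft/s × 0.3048 = 16.9987 m/s
a = 10.83 ft/s² × 0.3048 = 3.30098 m/s²
d = v₀² / (2a) = 16.9987² / (2 × 3.30098) = 288.956 / 6.60196 = 43.7682 m
d = 43.7682 m / 0.001 = 43770 mm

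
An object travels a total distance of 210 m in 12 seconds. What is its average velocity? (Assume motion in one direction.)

v_avg = Δd / Δt = 210 / 12 = 17.5 m/s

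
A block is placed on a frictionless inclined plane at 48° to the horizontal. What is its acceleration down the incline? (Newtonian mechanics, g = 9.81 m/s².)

a = g sin(θ) = 9.81 × sin(48°) = 9.81 × 0.7431 = 7.29 m/s²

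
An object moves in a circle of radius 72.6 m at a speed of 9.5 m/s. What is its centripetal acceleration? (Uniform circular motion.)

a_c = v²/r = 9.5²/72.6 = 90.25/72.6 = 1.24 m/s²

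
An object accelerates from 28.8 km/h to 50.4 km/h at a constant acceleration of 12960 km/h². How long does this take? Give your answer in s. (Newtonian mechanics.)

v₀ = 28.8 km/h × 0.2777777777777778 = 8.0 m/s
v = 50.4 km/h × 0.2777777777777778 = 14.0 m/s
a = 12960 km/h² × 7.716049382716049e-05 = 1.0 m/s²
t = (v - v₀) / a = (14.0 - 8.0) / 1.0 = 6.0 s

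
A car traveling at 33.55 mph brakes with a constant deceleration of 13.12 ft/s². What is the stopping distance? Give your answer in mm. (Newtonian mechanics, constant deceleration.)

v₀ = 33.55 mph × 0.44704 = 14.9982 m/s
a = 13.12 ft/s² × 0.3048 = 3.99898 m/s²
d = v₀² / (2a) = 14.9982² / (2 × 3.99898) = 224.946 / 7.99796 = 28.1254 m
d = 28.1254 m / 0.001 = 28130 mm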